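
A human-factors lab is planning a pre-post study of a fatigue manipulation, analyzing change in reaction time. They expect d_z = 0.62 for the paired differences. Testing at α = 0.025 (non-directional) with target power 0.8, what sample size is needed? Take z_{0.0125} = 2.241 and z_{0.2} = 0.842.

For a paired (one-sample on differences) test: n = ((z_{α/2} + z_β) / d)².
z_{α/2} + z_β = 2.241 + 0.842 = 3.083.
n = (3.083 / 0.62)² = 4.973² = 24.73.
Round up.

n = 25 pairs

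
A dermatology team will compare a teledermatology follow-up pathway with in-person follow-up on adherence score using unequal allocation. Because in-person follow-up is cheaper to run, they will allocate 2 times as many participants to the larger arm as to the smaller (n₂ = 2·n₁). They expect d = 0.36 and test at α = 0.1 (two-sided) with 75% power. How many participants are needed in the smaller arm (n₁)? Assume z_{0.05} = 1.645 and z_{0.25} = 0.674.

With allocation ratio k = n₂/n₁ = 2, Var(x̄₁−x̄₂) = σ²(1/n₁ + 1/(k·n₁)) = σ²·(k+1)/(k·n₁).
So n₁ = (1 + 1/k)·((z_{α/2} + z_β)/d)² = 1.500 × (2.319/0.36)².
n₁ = 1.500 × 41.50 = 62.2.
Round up: n₁ = 63, giving n₂ = 2 × 63 = 126.

n₁ = 63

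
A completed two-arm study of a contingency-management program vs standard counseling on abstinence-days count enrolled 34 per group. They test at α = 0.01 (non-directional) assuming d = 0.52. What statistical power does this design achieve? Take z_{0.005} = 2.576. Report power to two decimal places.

power ≈ 0.33

For two equal groups, power = Φ(d·√(n/2) − z_{α/2}).
d·√(n/2) = 0.52 × √(34/2) = 0.52 × 4.123 = 2.144.
z_β = 2.144 − 2.576 = -0.432.
Power = Φ(-0.432) = 0.333.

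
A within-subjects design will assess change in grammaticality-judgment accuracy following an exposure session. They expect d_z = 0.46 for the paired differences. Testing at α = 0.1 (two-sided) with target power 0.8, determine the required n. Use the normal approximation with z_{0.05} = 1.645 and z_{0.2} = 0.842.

n = 30 pairs

For a paired (one-sample on differences) test: n = ((z_{α/2} + z_β) / d)².
z_{α/2} + z_β = 1.645 + 0.842 = 2.487.
n = (2.487 / 0.46)² = 5.407² = 29.23.
Round up.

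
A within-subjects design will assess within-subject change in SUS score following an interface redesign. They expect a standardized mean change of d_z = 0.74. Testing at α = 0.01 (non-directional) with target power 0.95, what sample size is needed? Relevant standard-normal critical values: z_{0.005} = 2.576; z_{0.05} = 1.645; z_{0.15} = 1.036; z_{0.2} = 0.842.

n = 33 pairs

For a paired (one-sample on differences) test: n = ((z_{α/2} + z_β) / d)².
z_{α/2} + z_β = 2.576 + 1.645 = 4.221.
n = (4.221 / 0.74)² = 5.704² = 32.54.
Round up.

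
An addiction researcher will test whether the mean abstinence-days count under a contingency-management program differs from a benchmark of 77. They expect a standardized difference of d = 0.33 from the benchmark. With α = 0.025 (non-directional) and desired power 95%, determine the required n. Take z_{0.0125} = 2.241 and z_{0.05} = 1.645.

n = 139

For a one-sample test: n = ((z_{α/2} + z_β) / d)².
z_{α/2} + z_β = 2.241 + 1.645 = 3.886.
n = (3.886 / 0.33)² = 11.776² = 138.67.
Round up.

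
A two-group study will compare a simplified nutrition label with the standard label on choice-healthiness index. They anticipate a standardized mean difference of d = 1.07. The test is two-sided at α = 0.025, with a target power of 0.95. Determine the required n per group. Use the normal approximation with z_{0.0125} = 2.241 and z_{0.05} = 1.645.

n = 27 per group

For two independent groups with equal n: n = 2·((z_{α/2} + z_β) / d)².
z_{α/2} + z_β = 2.241 + 1.645 = 3.886.
n = 2 × (3.886 / 1.07)² = 2 × 3.632² = 2 × 13.19 = 26.4.
Round up to the next whole participant.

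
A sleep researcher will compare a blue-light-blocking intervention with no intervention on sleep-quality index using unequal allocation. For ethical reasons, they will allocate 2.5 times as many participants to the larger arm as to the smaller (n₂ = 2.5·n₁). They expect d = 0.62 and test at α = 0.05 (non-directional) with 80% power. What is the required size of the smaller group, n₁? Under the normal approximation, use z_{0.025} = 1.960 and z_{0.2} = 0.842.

n₁ = 29

With allocation ratio k = n₂/n₁ = 2.5, Var(x̄₁−x̄₂) = σ²(1/n₁ + 1/(k·n₁)) = σ²·(k+1)/(k·n₁).
So n₁ = (1 + 1/k)·((z_{α/2} + z_β)/d)² = 1.400 × (2.802/0.62)².
n₁ = 1.400 × 20.42 = 28.6.
Round up: n₁ = 29, giving n₂ = ⌈2.5 × 29⌉ = ⌈72.5⌉ = 73.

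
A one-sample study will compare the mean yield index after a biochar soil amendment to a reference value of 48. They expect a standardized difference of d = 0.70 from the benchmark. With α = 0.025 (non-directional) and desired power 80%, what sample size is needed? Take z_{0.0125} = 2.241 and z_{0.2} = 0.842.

For a one-sample test: n = ((z_{α/2} + z_β) / d)².
z_{α/2} + z_β = 2.241 + 0.842 = 3.083.
n = (3.083 / 0.70)² = 4.404² = 19.40.
Round up.

n = 20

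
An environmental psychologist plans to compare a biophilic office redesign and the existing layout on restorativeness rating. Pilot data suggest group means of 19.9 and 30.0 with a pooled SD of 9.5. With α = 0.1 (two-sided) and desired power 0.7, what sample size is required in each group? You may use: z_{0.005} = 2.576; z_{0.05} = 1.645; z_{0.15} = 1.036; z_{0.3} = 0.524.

n = 9 per group

Cohen's d = |M₁ − M₂| / SD_pooled = |19.9 − 30.0| / 9.5 = 10.1 / 9.5 = 1.063.
For two independent groups with equal n: n = 2·((z_{α/2} + z_β) / d)².
z_{α/2} + z_β = 1.645 + 0.524 = 2.169.
n = 2 × (2.169 / 1.063)² = 2 × 2.040² = 2 × 4.16 = 8.3.
Round up to the next whole participant.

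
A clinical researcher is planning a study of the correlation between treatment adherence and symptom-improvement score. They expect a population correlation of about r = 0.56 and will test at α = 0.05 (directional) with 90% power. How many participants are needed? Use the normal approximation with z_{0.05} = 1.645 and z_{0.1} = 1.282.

Fisher's z: C = ½·ln((1+r)/(1−r)) = ½·ln(3.5455) = 0.6328.
n = ((z_{α} + z_β)/C)² + 3.
(1.645 + 1.282) / 0.6328 = 2.927 / 0.6328 = 4.625.
n = 4.625² + 3 = 21.40 + 3 = 24.4.
Round up.

n = 25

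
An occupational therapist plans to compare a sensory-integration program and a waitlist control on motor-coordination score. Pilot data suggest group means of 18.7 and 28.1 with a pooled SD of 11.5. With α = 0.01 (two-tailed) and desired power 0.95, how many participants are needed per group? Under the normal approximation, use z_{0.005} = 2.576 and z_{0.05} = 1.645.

Cohen's d = |M₁ − M₂| / SD_pooled = |18.7 − 28.1| / 11.5 = 9.4 / 11.5 = 0.817.
For two independent groups with equal n: n = 2·((z_{α/2} + z_β) / d)².
z_{α/2} + z_β = 2.576 + 1.645 = 4.221.
n = 2 × (4.221 / 0.817)² = 2 × 5.166² = 2 × 26.69 = 53.4.
Round up to the next whole participant.

n = 54 per group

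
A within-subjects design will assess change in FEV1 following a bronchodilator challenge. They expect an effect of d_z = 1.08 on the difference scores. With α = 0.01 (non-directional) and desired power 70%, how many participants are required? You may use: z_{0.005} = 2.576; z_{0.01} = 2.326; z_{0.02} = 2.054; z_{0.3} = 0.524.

n = 9 pairs

For a paired (one-sample on differences) test: n = ((z_{α/2} + z_β) / d)².
z_{α/2} + z_β = 2.576 + 0.524 = 3.100.
n = (3.100 / 1.08)² = 2.870² = 8.24.
Round up.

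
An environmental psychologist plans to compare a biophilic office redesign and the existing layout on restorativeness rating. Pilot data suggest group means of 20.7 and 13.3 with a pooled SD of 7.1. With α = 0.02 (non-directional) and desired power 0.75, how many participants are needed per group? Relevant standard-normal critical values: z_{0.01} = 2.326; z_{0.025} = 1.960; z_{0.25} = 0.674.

Cohen's d = |M₁ − M₂| / SD_pooled = |20.7 − 13.3| / 7.1 = 7.4 / 7.1 = 1.042.
For two independent groups with equal n: n = 2·((z_{α/2} + z_β) / d)².
z_{α/2} + z_β = 2.326 + 0.674 = 3.000.
n = 2 × (3.000 / 1.042)² = 2 × 2.879² = 2 × 8.29 = 16.6.
Round up to the next whole participant.

n = 17 per group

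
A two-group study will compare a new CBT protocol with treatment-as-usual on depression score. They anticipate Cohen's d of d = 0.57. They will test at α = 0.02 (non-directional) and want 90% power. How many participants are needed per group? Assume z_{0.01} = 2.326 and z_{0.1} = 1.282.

n = 81 per group

For two independent groups with equal n: n = 2·((z_{α/2} + z_β) / d)².
z_{α/2} + z_β = 2.326 + 1.282 = 3.608.
n = 2 × (3.608 / 0.57)² = 2 × 6.330² = 2 × 40.07 = 80.1.
Round up to the next whole participant.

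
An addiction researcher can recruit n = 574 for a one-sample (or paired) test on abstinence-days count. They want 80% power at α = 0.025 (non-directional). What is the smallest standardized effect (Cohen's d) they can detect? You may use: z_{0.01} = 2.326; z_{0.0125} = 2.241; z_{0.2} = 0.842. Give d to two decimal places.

For a single sample (or paired design) of n = 574: d_min = (z_{α/2} + z_β)/√n.
z-sum = 2.241 + 0.842 = 3.083.
d_min = 3.083 / √574 = 3.083 / 23.958 = 0.129.

d_min ≈ 0.13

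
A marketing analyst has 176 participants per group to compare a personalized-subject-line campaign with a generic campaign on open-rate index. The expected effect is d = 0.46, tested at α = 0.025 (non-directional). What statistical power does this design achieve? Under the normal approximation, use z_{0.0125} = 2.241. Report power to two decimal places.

power ≈ 0.98

For two equal groups, power = Φ(d·√(n/2) − z_{α/2}).
d·√(n/2) = 0.46 × √(176/2) = 0.46 × 9.381 = 4.315.
z_β = 4.315 − 2.241 = 2.074.
Power = Φ(2.074) = 0.981.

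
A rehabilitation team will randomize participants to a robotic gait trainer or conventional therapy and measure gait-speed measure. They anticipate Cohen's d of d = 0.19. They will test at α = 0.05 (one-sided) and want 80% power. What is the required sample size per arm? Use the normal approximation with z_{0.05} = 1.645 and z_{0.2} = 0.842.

n = 343 per group

For two independent groups with equal n: n = 2·((z_{α} + z_β) / d)².
z_{α} + z_β = 1.645 + 0.842 = 2.487.
n = 2 × (2.487 / 0.19)² = 2 × 13.089² = 2 × 171.33 = 342.7.
Round up to the next whole participant.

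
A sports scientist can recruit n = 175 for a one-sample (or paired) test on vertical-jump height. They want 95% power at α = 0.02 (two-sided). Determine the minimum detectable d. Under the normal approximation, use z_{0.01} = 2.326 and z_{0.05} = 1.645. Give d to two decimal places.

d_min ≈ 0.30

For a single sample (or paired design) of n = 175: d_min = (z_{α/2} + z_β)/√n.
z-sum = 2.326 + 1.645 = 3.971.
d_min = 3.971 / √175 = 3.971 / 13.229 = 0.300.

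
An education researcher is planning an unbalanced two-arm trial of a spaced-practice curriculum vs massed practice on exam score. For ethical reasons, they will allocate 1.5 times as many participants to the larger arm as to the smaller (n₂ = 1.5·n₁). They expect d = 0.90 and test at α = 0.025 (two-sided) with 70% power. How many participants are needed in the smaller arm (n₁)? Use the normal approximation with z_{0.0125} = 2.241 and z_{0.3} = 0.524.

With allocation ratio k = n₂/n₁ = 1.5, Var(x̄₁−x̄₂) = σ²(1/n₁ + 1/(k·n₁)) = σ²·(k+1)/(k·n₁).
So n₁ = (1 + 1/k)·((z_{α/2} + z_β)/d)² = 1.667 × (2.765/0.90)².
n₁ = 1.667 × 9.44 = 15.7.
Round up: n₁ = 16, giving n₂ = 1.5 × 16 = 24.

n₁ = 16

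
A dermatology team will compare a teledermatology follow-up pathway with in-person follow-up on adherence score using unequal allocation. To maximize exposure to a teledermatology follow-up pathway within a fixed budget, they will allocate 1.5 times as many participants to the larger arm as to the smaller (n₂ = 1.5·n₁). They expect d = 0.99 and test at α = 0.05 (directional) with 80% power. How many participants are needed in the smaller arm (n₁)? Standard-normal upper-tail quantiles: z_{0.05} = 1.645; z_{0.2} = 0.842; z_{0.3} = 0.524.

With allocation ratio k = n₂/n₁ = 1.5, Var(x̄₁−x̄₂) = σ²(1/n₁ + 1/(k·n₁)) = σ²·(k+1)/(k·n₁).
So n₁ = (1 + 1/k)·((z_{α} + z_β)/d)² = 1.667 × (2.487/0.99)².
n₁ = 1.667 × 6.31 = 10.5.
Round up: n₁ = 11, giving n₂ = ⌈1.5 × 11⌉ = ⌈16.5⌉ = 17.

n₁ = 11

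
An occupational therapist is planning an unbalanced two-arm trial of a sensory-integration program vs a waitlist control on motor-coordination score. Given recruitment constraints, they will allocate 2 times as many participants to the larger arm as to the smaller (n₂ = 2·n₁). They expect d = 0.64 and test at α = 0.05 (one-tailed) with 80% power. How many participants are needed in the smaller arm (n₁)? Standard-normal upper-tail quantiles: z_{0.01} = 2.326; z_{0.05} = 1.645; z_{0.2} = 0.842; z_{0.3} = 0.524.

n₁ = 23

With allocation ratio k = n₂/n₁ = 2, Var(x̄₁−x̄₂) = σ²(1/n₁ + 1/(k·n₁)) = σ²·(k+1)/(k·n₁).
So n₁ = (1 + 1/k)·((z_{α} + z_β)/d)² = 1.500 × (2.487/0.64)².
n₁ = 1.500 × 15.10 = 22.7.
Round up: n₁ = 23, giving n₂ = 2 × 23 = 46.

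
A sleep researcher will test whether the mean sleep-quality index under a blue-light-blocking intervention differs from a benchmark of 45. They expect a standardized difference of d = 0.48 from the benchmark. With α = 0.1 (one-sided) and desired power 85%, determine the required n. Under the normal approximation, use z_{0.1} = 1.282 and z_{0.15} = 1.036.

n = 24

For a one-sample test: n = ((z_{α} + z_β) / d)².
z_{α} + z_β = 1.282 + 1.036 = 2.318.
n = (2.318 / 0.48)² = 4.829² = 23.32.
Round up.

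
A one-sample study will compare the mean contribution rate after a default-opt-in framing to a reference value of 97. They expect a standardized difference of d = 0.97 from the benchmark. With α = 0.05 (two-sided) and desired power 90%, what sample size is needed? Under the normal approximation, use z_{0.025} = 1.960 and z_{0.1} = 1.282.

For a one-sample test: n = ((z_{α/2} + z_β) / d)².
z_{α/2} + z_β = 1.960 + 1.282 = 3.242.
n = (3.242 / 0.97)² = 3.342² = 11.17.
Round up.

n = 12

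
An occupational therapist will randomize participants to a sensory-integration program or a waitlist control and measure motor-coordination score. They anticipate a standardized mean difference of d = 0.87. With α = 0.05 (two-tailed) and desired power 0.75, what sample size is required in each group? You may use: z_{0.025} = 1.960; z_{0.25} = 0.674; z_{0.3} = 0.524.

n = 19 per group

For two independent groups with equal n: n = 2·((z_{α/2} + z_β) / d)².
z_{α/2} + z_β = 1.960 + 0.674 = 2.634.
n = 2 × (2.634 / 0.87)² = 2 × 3.028² = 2 × 9.17 = 18.3.
Round up to the next whole participant.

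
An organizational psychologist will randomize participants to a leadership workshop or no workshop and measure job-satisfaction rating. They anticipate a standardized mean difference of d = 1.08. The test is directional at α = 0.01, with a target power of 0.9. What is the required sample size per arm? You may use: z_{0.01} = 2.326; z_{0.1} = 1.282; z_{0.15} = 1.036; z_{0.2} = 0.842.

For two independent groups with equal n: n = 2·((z_{α} + z_β) / d)².
z_{α} + z_β = 2.326 + 1.282 = 3.608.
n = 2 × (3.608 / 1.08)² = 2 × 3.341² = 2 × 11.16 = 22.3.
Round up to the next whole participant.

n = 23 per group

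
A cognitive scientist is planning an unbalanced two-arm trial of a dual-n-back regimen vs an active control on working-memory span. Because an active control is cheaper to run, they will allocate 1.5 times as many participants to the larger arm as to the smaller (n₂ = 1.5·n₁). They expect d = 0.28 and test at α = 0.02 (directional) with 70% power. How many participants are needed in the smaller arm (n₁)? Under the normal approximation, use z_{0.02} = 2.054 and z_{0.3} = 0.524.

With allocation ratio k = n₂/n₁ = 1.5, Var(x̄₁−x̄₂) = σ²(1/n₁ + 1/(k·n₁)) = σ²·(k+1)/(k·n₁).
So n₁ = (1 + 1/k)·((z_{α} + z_β)/d)² = 1.667 × (2.578/0.28)².
n₁ = 1.667 × 84.77 = 141.3.
Round up: n₁ = 142, giving n₂ = 1.5 × 142 = 213.

n₁ = 142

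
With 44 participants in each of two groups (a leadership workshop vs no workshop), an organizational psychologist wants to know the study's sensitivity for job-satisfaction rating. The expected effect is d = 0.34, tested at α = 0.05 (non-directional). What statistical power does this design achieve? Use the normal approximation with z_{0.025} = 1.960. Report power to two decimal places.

power ≈ 0.36

For two equal groups, power = Φ(d·√(n/2) − z_{α/2}).
d·√(n/2) = 0.34 × √(44/2) = 0.34 × 4.690 = 1.595.
z_β = 1.595 − 1.960 = -0.365.
Power = Φ(-0.365) = 0.357.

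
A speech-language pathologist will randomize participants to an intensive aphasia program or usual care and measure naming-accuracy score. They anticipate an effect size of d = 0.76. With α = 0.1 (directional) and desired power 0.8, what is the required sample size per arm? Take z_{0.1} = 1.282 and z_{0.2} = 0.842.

For two independent groups with equal n: n = 2·((z_{α} + z_β) / d)².
z_{α} + z_β = 1.282 + 0.842 = 2.124.
n = 2 × (2.124 / 0.76)² = 2 × 2.795² = 2 × 7.81 = 15.6.
Round up to the next whole participant.

n = 16 per group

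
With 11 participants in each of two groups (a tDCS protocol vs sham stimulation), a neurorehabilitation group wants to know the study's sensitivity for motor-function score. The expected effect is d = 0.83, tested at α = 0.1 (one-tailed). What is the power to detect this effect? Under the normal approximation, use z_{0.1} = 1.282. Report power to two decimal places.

power ≈ 0.75

For two equal groups, power = Φ(d·√(n/2) − z_{α}).
d·√(n/2) = 0.83 × √(11/2) = 0.83 × 2.345 = 1.947.
z_β = 1.947 − 1.282 = 0.665.
Power = Φ(0.665) = 0.747.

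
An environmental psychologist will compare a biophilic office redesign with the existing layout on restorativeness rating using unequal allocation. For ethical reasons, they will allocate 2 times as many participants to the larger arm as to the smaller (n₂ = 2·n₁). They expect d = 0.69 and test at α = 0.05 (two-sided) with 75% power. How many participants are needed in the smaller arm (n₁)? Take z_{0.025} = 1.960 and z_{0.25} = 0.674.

With allocation ratio k = n₂/n₁ = 2, Var(x̄₁−x̄₂) = σ²(1/n₁ + 1/(k·n₁)) = σ²·(k+1)/(k·n₁).
So n₁ = (1 + 1/k)·((z_{α/2} + z_β)/d)² = 1.500 × (2.634/0.69)².
n₁ = 1.500 × 14.57 = 21.9.
Round up: n₁ = 22, giving n₂ = 2 × 22 = 44.

n₁ = 22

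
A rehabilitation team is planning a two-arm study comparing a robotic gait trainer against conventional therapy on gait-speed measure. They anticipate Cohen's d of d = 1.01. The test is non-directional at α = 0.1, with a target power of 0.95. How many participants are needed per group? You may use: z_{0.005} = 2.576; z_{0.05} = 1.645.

n = 22 per group

For two independent groups with equal n: n = 2·((z_{α/2} + z_β) / d)².
z_{α/2} + z_β = 1.645 + 1.645 = 3.290.
n = 2 × (3.290 / 1.01)² = 2 × 3.257² = 2 × 10.61 = 21.2.
Round up to the next whole participant.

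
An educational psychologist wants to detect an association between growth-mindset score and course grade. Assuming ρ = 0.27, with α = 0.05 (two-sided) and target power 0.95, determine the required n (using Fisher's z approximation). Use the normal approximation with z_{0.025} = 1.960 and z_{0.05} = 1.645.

n = 173

Fisher's z: C = ½·ln((1+r)/(1−r)) = ½·ln(1.7397) = 0.2769.
n = ((z_{α/2} + z_β)/C)² + 3.
(1.960 + 1.645) / 0.2769 = 3.605 / 0.2769 = 13.019.
n = 13.019² + 3 = 169.50 + 3 = 172.5.
Round up.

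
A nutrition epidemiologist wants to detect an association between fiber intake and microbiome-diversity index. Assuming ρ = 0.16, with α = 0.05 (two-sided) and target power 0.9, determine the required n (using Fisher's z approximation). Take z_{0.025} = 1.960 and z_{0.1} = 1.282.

Fisher's z: C = ½·ln((1+r)/(1−r)) = ½·ln(1.3810) = 0.1614.
n = ((z_{α/2} + z_β)/C)² + 3.
(1.960 + 1.282) / 0.1614 = 3.242 / 0.1614 = 20.087.
n = 20.087² + 3 = 403.48 + 3 = 406.5.
Round up.

n = 407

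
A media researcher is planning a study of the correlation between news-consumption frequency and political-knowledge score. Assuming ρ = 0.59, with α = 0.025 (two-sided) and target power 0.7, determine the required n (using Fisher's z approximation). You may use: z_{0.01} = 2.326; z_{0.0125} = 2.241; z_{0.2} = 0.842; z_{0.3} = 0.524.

n = 20

Fisher's z: C = ½·ln((1+r)/(1−r)) = ½·ln(3.8780) = 0.6777.
n = ((z_{α/2} + z_β)/C)² + 3.
(2.241 + 0.524) / 0.6777 = 2.765 / 0.6777 = 4.080.
n = 4.080² + 3 = 16.65 + 3 = 19.6.
Round up.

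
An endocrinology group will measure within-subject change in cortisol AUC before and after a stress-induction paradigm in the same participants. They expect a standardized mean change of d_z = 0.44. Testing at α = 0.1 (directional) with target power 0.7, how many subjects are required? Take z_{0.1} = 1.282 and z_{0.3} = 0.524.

n = 17 pairs

For a paired (one-sample on differences) test: n = ((z_{α} + z_β) / d)².
z_{α} + z_β = 1.282 + 0.524 = 1.806.
n = (1.806 / 0.44)² = 4.105² = 16.85.
Round up.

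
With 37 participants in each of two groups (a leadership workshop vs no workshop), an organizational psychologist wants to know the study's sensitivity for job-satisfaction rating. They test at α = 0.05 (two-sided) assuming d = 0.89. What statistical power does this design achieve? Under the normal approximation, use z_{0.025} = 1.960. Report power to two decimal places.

power ≈ 0.97

For two equal groups, power = Φ(d·√(n/2) − z_{α/2}).
d·√(n/2) = 0.89 × √(37/2) = 0.89 × 4.301 = 3.828.
z_β = 3.828 − 1.960 = 1.868.
Power = Φ(1.868) = 0.969.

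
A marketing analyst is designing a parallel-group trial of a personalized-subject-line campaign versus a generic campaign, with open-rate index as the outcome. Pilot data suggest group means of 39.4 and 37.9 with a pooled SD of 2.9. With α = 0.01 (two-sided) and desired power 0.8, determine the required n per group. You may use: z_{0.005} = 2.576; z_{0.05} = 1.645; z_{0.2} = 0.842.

Cohen's d = |M₁ − M₂| / SD_pooled = |39.4 − 37.9| / 2.9 = 1.5 / 2.9 = 0.517.
For two independent groups with equal n: n = 2·((z_{α/2} + z_β) / d)².
z_{α/2} + z_β = 2.576 + 0.842 = 3.418.
n = 2 × (3.418 / 0.517)² = 2 × 6.611² = 2 × 43.71 = 87.4.
Round up to the next whole participant.

n = 88 per group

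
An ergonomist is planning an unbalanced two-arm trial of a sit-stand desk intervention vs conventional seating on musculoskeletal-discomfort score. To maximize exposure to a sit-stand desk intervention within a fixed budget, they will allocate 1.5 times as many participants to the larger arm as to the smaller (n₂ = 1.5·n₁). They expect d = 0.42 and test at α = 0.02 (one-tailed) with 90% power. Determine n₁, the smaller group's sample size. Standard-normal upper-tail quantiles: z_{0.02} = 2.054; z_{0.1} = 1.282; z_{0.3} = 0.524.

With allocation ratio k = n₂/n₁ = 1.5, Var(x̄₁−x̄₂) = σ²(1/n₁ + 1/(k·n₁)) = σ²·(k+1)/(k·n₁).
So n₁ = (1 + 1/k)·((z_{α} + z_β)/d)² = 1.667 × (3.336/0.42)².
n₁ = 1.667 × 63.09 = 105.1.
Round up: n₁ = 106, giving n₂ = 1.5 × 106 = 159.

n₁ = 106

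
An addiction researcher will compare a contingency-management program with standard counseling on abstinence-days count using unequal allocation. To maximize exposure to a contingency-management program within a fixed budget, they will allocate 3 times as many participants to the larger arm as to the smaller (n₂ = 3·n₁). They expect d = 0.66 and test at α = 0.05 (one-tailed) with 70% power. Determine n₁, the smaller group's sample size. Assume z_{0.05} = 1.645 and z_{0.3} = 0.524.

With allocation ratio k = n₂/n₁ = 3, Var(x̄₁−x̄₂) = σ²(1/n₁ + 1/(k·n₁)) = σ²·(k+1)/(k·n₁).
So n₁ = (1 + 1/k)·((z_{α} + z_β)/d)² = 1.333 × (2.169/0.66)².
n₁ = 1.333 × 10.80 = 14.4.
Round up: n₁ = 15, giving n₂ = 3 × 15 = 45.

n₁ = 15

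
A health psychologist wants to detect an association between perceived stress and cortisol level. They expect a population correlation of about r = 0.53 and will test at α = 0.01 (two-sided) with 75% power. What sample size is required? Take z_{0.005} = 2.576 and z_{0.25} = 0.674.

Fisher's z: C = ½·ln((1+r)/(1−r)) = ½·ln(3.2553) = 0.5901.
n = ((z_{α/2} + z_β)/C)² + 3.
(2.576 + 0.674) / 0.5901 = 3.250 / 0.5901 = 5.508.
n = 5.508² + 3 = 30.33 + 3 = 33.3.
Round up.

n = 34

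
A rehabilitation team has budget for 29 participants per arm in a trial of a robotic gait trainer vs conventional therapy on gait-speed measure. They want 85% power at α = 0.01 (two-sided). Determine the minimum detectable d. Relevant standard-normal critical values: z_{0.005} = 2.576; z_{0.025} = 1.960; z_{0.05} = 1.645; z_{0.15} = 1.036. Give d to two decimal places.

d_min ≈ 0.95

For two independent groups of n = 29 each: d_min = (z_{α/2} + z_β)·√(2/n).
z-sum = 2.576 + 1.036 = 3.612.
d_min = 3.612 × √(2/29) = 3.612 × 0.2626 = 0.949.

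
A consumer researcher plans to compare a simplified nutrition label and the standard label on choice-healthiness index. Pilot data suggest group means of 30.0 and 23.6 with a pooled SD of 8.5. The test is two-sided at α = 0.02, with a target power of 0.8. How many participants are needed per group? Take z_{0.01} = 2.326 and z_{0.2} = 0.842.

Cohen's d = |M₁ − M₂| / SD_pooled = |30.0 − 23.6| / 8.5 = 6.4 / 8.5 = 0.753.
For two independent groups with equal n: n = 2·((z_{α/2} + z_β) / d)².
z_{α/2} + z_β = 2.326 + 0.842 = 3.168.
n = 2 × (3.168 / 0.753)² = 2 × 4.207² = 2 × 17.70 = 35.4.
Round up to the next whole participant.

n = 36 per group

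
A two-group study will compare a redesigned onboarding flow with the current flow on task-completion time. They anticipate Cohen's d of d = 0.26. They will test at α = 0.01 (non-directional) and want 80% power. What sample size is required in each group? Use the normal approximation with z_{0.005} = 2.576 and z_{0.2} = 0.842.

For two independent groups with equal n: n = 2·((z_{α/2} + z_β) / d)².
z_{α/2} + z_β = 2.576 + 0.842 = 3.418.
n = 2 × (3.418 / 0.26)² = 2 × 13.146² = 2 × 172.82 = 345.6.
Round up to the next whole participant.

n = 346 per group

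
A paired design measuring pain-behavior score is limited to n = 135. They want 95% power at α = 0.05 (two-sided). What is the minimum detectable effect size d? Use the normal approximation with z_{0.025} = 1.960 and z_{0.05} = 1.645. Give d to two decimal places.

d_min ≈ 0.31

For a single sample (or paired design) of n = 135: d_min = (z_{α/2} + z_β)/√n.
z-sum = 1.960 + 1.645 = 3.605.
d_min = 3.605 / √135 = 3.605 / 11.619 = 0.310.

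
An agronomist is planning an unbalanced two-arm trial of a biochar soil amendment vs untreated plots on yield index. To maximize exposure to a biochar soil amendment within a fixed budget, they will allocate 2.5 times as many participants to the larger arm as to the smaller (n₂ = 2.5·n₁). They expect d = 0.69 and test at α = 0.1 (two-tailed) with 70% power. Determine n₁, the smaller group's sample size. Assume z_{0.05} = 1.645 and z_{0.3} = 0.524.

With allocation ratio k = n₂/n₁ = 2.5, Var(x̄₁−x̄₂) = σ²(1/n₁ + 1/(k·n₁)) = σ²·(k+1)/(k·n₁).
So n₁ = (1 + 1/k)·((z_{α/2} + z_β)/d)² = 1.400 × (2.169/0.69)².
n₁ = 1.400 × 9.88 = 13.8.
Round up: n₁ = 14, giving n₂ = 2.5 × 14 = 35.

n₁ = 14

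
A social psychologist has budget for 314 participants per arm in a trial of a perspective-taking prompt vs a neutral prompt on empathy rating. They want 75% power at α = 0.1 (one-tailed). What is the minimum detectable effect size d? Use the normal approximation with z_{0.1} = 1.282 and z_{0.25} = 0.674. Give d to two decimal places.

For two independent groups of n = 314 each: d_min = (z_{α} + z_β)·√(2/n).
z-sum = 1.282 + 0.674 = 1.956.
d_min = 1.956 × √(2/314) = 1.956 × 0.0798 = 0.156.

d_min ≈ 0.16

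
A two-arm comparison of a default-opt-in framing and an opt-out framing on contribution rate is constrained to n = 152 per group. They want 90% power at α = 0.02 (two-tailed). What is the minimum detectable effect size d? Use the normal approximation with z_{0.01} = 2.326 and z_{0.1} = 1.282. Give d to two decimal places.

d_min ≈ 0.41

For two independent groups of n = 152 each: d_min = (z_{α/2} + z_β)·√(2/n).
z-sum = 2.326 + 1.282 = 3.608.
d_min = 3.608 × √(2/152) = 3.608 × 0.1147 = 0.414.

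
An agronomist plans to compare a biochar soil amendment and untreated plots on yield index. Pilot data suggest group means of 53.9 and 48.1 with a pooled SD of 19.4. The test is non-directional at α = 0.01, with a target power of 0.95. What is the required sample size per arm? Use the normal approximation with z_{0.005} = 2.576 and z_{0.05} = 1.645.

n = 399 per group

Cohen's d = |M₁ − M₂| / SD_pooled = |53.9 − 48.1| / 19.4 = 5.8 / 19.4 = 0.299.
For two independent groups with equal n: n = 2·((z_{α/2} + z_β) / d)².
z_{α/2} + z_β = 2.576 + 1.645 = 4.221.
n = 2 × (4.221 / 0.299)² = 2 × 14.117² = 2 × 199.29 = 398.6.
Round up to the next whole participant.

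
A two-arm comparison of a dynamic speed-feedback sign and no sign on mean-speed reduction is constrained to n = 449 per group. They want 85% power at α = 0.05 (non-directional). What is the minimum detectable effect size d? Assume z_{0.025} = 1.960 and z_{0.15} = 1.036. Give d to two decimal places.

d_min ≈ 0.20

For two independent groups of n = 449 each: d_min = (z_{α/2} + z_β)·√(2/n).
z-sum = 1.960 + 1.036 = 2.996.
d_min = 2.996 × √(2/449) = 2.996 × 0.0667 = 0.200.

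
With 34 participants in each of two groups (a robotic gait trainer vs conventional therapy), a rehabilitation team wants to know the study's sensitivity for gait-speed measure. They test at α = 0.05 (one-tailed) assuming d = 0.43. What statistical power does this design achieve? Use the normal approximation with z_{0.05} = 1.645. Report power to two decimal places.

power ≈ 0.55

For two equal groups, power = Φ(d·√(n/2) − z_{α}).
d·√(n/2) = 0.43 × √(34/2) = 0.43 × 4.123 = 1.773.
z_β = 1.773 − 1.645 = 0.128.
Power = Φ(0.128) = 0.551.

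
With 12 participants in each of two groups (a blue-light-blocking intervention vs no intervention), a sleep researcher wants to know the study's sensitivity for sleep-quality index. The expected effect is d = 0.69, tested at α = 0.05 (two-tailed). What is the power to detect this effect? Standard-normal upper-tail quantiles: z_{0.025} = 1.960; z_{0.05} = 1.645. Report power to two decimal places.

power ≈ 0.39

For two equal groups, power = Φ(d·√(n/2) − z_{α/2}).
d·√(n/2) = 0.69 × √(12/2) = 0.69 × 2.449 = 1.690.
z_β = 1.690 − 1.960 = -0.270.
Power = Φ(-0.270) = 0.394.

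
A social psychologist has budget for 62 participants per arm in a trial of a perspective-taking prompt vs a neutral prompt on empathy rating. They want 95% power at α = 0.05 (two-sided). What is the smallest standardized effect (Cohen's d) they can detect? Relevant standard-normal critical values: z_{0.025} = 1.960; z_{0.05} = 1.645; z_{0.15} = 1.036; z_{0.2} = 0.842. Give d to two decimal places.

d_min ≈ 0.65

For two independent groups of n = 62 each: d_min = (z_{α/2} + z_β)·√(2/n).
z-sum = 1.960 + 1.645 = 3.605.
d_min = 3.605 × √(2/62) = 3.605 × 0.1796 = 0.647.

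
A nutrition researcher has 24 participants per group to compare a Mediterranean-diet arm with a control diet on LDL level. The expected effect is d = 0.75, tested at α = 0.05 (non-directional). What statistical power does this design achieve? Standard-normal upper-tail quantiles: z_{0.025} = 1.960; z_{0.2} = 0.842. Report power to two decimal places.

power ≈ 0.74

For two equal groups, power = Φ(d·√(n/2) − z_{α/2}).
d·√(n/2) = 0.75 × √(24/2) = 0.75 × 3.464 = 2.598.
z_β = 2.598 − 1.960 = 0.638.
Power = Φ(0.638) = 0.738.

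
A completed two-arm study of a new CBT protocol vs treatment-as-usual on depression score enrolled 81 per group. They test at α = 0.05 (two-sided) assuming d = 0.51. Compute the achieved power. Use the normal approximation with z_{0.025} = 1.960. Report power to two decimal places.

power ≈ 0.90

For two equal groups, power = Φ(d·√(n/2) − z_{α/2}).
d·√(n/2) = 0.51 × √(81/2) = 0.51 × 6.364 = 3.246.
z_β = 3.246 − 1.960 = 1.286.
Power = Φ(1.286) = 0.901.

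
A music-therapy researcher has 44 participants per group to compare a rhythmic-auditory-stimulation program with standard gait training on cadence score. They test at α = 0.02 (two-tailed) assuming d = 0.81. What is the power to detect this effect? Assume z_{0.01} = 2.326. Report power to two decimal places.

For two equal groups, power = Φ(d·√(n/2) − z_{α/2}).
d·√(n/2) = 0.81 × √(44/2) = 0.81 × 4.690 = 3.799.
z_β = 3.799 − 2.326 = 1.473.
Power = Φ(1.473) = 0.930.

power ≈ 0.93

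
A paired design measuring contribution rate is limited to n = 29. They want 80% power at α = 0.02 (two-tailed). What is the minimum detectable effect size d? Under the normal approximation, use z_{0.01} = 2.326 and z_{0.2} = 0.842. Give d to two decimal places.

d_min ≈ 0.59

For a single sample (or paired design) of n = 29: d_min = (z_{α/2} + z_β)/√n.
z-sum = 2.326 + 0.842 = 3.168.
d_min = 3.168 / √29 = 3.168 / 5.385 = 0.588.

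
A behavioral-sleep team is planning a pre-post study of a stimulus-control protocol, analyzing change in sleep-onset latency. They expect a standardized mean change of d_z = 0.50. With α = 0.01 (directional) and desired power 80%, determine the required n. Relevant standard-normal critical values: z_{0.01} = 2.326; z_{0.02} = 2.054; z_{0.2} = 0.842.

n = 41 pairs

For a paired (one-sample on differences) test: n = ((z_{α} + z_β) / d)².
z_{α} + z_β = 2.326 + 0.842 = 3.168.
n = (3.168 / 0.50)² = 6.336² = 40.14.
Round up.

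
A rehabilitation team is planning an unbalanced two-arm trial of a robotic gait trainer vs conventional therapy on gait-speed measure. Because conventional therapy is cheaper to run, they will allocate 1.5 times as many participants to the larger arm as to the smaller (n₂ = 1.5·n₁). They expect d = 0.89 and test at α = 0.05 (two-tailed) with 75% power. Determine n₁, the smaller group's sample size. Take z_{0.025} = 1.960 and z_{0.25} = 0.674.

With allocation ratio k = n₂/n₁ = 1.5, Var(x̄₁−x̄₂) = σ²(1/n₁ + 1/(k·n₁)) = σ²·(k+1)/(k·n₁).
So n₁ = (1 + 1/k)·((z_{α/2} + z_β)/d)² = 1.667 × (2.634/0.89)².
n₁ = 1.667 × 8.76 = 14.6.
Round up: n₁ = 15, giving n₂ = ⌈1.5 × 15⌉ = ⌈22.5⌉ = 23.

n₁ = 15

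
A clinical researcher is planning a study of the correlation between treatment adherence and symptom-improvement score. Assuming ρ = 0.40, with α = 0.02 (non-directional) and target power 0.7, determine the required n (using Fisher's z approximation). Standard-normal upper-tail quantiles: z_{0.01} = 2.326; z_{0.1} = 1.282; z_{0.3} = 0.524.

n = 49

Fisher's z: C = ½·ln((1+r)/(1−r)) = ½·ln(2.3333) = 0.4236.
n = ((z_{α/2} + z_β)/C)² + 3.
(2.326 + 0.524) / 0.4236 = 2.850 / 0.4236 = 6.728.
n = 6.728² + 3 = 45.27 + 3 = 48.3.
Round up.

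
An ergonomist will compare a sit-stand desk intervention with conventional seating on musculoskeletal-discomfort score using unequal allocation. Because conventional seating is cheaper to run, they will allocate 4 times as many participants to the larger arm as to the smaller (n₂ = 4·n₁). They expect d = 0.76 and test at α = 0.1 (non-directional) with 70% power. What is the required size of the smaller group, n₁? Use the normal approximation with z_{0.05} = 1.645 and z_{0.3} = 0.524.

With allocation ratio k = n₂/n₁ = 4, Var(x̄₁−x̄₂) = σ²(1/n₁ + 1/(k·n₁)) = σ²·(k+1)/(k·n₁).
So n₁ = (1 + 1/k)·((z_{α/2} + z_β)/d)² = 1.250 × (2.169/0.76)².
n₁ = 1.250 × 8.15 = 10.2.
Round up: n₁ = 11, giving n₂ = 4 × 11 = 44.

n₁ = 11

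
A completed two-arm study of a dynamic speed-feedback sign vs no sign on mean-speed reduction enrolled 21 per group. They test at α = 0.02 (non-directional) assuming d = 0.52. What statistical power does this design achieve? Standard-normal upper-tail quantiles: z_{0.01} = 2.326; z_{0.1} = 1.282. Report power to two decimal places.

For two equal groups, power = Φ(d·√(n/2) − z_{α/2}).
d·√(n/2) = 0.52 × √(21/2) = 0.52 × 3.240 = 1.685.
z_β = 1.685 − 2.326 = -0.641.
Power = Φ(-0.641) = 0.261.

power ≈ 0.26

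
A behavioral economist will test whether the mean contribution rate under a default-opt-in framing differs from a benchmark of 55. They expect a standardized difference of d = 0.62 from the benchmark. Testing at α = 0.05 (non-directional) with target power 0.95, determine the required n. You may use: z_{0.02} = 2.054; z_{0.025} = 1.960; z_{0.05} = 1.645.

n = 34

For a one-sample test: n = ((z_{α/2} + z_β) / d)².
z_{α/2} + z_β = 1.960 + 1.645 = 3.605.
n = (3.605 / 0.62)² = 5.815² = 33.81.
Round up.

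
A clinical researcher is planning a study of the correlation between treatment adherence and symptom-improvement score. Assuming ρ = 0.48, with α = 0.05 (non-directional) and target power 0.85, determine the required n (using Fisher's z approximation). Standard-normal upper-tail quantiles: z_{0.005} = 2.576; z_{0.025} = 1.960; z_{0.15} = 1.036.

Fisher's z: C = ½·ln((1+r)/(1−r)) = ½·ln(2.8462) = 0.5230.
n = ((z_{α/2} + z_β)/C)² + 3.
(1.960 + 1.036) / 0.5230 = 2.996 / 0.5230 = 5.728.
n = 5.728² + 3 = 32.82 + 3 = 35.8.
Round up.

n = 36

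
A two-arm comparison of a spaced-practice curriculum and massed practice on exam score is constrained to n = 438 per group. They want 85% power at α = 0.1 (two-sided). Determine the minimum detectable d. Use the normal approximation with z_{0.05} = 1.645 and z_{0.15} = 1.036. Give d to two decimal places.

For two independent groups of n = 438 each: d_min = (z_{α/2} + z_β)·√(2/n).
z-sum = 1.645 + 1.036 = 2.681.
d_min = 2.681 × √(2/438) = 2.681 × 0.0676 = 0.181.

d_min ≈ 0.18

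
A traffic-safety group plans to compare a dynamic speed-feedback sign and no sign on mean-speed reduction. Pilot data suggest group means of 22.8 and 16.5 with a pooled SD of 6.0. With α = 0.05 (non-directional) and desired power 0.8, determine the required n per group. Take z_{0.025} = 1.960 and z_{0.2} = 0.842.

n = 15 per group

Cohen's d = |M₁ − M₂| / SD_pooled = |22.8 − 16.5| / 6.0 = 6.3 / 6.0 = 1.050.
For two independent groups with equal n: n = 2·((z_{α/2} + z_β) / d)².
z_{α/2} + z_β = 1.960 + 0.842 = 2.802.
n = 2 × (2.802 / 1.050)² = 2 × 2.669² = 2 × 7.12 = 14.2.
Round up to the next whole participant.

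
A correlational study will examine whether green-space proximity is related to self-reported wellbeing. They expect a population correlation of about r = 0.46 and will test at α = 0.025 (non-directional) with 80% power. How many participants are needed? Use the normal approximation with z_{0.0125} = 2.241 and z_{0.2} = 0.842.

n = 42

Fisher's z: C = ½·ln((1+r)/(1−r)) = ½·ln(2.7037) = 0.4973.
n = ((z_{α/2} + z_β)/C)² + 3.
(2.241 + 0.842) / 0.4973 = 3.083 / 0.4973 = 6.199.
n = 6.199² + 3 = 38.43 + 3 = 41.4.
Round up.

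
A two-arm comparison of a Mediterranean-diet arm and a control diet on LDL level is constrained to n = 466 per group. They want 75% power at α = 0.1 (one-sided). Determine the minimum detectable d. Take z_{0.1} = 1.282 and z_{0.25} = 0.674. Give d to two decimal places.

For two independent groups of n = 466 each: d_min = (z_{α} + z_β)·√(2/n).
z-sum = 1.282 + 0.674 = 1.956.
d_min = 1.956 × √(2/466) = 1.956 × 0.0655 = 0.128.

d_min ≈ 0.13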